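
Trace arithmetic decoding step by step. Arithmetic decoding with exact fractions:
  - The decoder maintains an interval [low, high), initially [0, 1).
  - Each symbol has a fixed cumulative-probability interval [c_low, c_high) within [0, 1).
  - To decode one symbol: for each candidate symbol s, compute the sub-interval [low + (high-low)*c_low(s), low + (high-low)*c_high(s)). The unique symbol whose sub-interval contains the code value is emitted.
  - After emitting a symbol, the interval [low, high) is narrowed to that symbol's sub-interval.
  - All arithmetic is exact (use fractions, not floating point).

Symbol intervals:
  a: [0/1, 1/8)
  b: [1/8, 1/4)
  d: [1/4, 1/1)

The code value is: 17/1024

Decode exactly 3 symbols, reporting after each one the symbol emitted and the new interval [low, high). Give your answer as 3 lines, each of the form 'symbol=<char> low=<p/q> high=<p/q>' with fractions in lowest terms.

Step 1: interval [0/1, 1/1), width = 1/1 - 0/1 = 1/1
  'a': [0/1 + 1/1*0/1, 0/1 + 1/1*1/8) = [0/1, 1/8) <- contains code 17/1024
  'b': [0/1 + 1/1*1/8, 0/1 + 1/1*1/4) = [1/8, 1/4)
  'd': [0/1 + 1/1*1/4, 0/1 + 1/1*1/1) = [1/4, 1/1)
  emit 'a', narrow to [0/1, 1/8)
Step 2: interval [0/1, 1/8), width = 1/8 - 0/1 = 1/8
  'a': [0/1 + 1/8*0/1, 0/1 + 1/8*1/8) = [0/1, 1/64)
  'b': [0/1 + 1/8*1/8, 0/1 + 1/8*1/4) = [1/64, 1/32) <- contains code 17/1024
  'd': [0/1 + 1/8*1/4, 0/1 + 1/8*1/1) = [1/32, 1/8)
  emit 'b', narrow to [1/64, 1/32)
Step 3: interval [1/64, 1/32), width = 1/32 - 1/64 = 1/64
  'a': [1/64 + 1/64*0/1, 1/64 + 1/64*1/8) = [1/64, 9/512) <- contains code 17/1024
  'b': [1/64 + 1/64*1/8, 1/64 + 1/64*1/4) = [9/512, 5/256)
  'd': [1/64 + 1/64*1/4, 1/64 + 1/64*1/1) = [5/256, 1/32)
  emit 'a', narrow to [1/64, 9/512)

Answer: symbol=a low=0/1 high=1/8
symbol=b low=1/64 high=1/32
symbol=a low=1/64 high=9/512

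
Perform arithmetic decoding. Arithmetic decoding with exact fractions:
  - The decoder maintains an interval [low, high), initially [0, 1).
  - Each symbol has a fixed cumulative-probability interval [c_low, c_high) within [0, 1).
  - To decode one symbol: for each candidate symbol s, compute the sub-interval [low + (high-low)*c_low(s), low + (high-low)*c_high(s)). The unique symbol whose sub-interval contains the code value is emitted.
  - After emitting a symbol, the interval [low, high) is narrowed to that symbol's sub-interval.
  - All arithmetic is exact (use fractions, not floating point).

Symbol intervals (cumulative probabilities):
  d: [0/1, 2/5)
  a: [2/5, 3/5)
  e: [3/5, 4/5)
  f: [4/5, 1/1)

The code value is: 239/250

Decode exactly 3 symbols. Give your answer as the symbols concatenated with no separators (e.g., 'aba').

Step 1: interval [0/1, 1/1), width = 1/1 - 0/1 = 1/1
  'd': [0/1 + 1/1*0/1, 0/1 + 1/1*2/5) = [0/1, 2/5)
  'a': [0/1 + 1/1*2/5, 0/1 + 1/1*3/5) = [2/5, 3/5)
  'e': [0/1 + 1/1*3/5, 0/1 + 1/1*4/5) = [3/5, 4/5)
  'f': [0/1 + 1/1*4/5, 0/1 + 1/1*1/1) = [4/5, 1/1) <- contains code 239/250
  emit 'f', narrow to [4/5, 1/1)
Step 2: interval [4/5, 1/1), width = 1/1 - 4/5 = 1/5
  'd': [4/5 + 1/5*0/1, 4/5 + 1/5*2/5) = [4/5, 22/25)
  'a': [4/5 + 1/5*2/5, 4/5 + 1/5*3/5) = [22/25, 23/25)
  'e': [4/5 + 1/5*3/5, 4/5 + 1/5*4/5) = [23/25, 24/25) <- contains code 239/250
  'f': [4/5 + 1/5*4/5, 4/5 + 1/5*1/1) = [24/25, 1/1)
  emit 'e', narrow to [23/25, 24/25)
Step 3: interval [23/25, 24/25), width = 24/25 - 23/25 = 1/25
  'd': [23/25 + 1/25*0/1, 23/25 + 1/25*2/5) = [23/25, 117/125)
  'a': [23/25 + 1/25*2/5, 23/25 + 1/25*3/5) = [117/125, 118/125)
  'e': [23/25 + 1/25*3/5, 23/25 + 1/25*4/5) = [118/125, 119/125)
  'f': [23/25 + 1/25*4/5, 23/25 + 1/25*1/1) = [119/125, 24/25) <- contains code 239/250
  emit 'f', narrow to [119/125, 24/25)

Answer: fef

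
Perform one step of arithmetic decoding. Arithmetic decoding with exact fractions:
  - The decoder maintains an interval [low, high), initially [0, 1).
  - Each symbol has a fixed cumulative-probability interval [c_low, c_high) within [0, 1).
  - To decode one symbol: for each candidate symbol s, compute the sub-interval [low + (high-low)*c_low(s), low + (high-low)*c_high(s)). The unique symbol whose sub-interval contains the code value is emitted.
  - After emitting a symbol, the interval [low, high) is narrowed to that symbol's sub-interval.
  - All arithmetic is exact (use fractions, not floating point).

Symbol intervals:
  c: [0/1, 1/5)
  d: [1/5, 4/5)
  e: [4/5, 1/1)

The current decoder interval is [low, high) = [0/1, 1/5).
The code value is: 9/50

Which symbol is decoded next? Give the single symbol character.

Interval width = high − low = 1/5 − 0/1 = 1/5
Scaled code = (code − low) / width = (9/50 − 0/1) / 1/5 = 9/10
  c: [0/1, 1/5) 
  d: [1/5, 4/5) 
  e: [4/5, 1/1) ← scaled code falls here ✓

Answer: e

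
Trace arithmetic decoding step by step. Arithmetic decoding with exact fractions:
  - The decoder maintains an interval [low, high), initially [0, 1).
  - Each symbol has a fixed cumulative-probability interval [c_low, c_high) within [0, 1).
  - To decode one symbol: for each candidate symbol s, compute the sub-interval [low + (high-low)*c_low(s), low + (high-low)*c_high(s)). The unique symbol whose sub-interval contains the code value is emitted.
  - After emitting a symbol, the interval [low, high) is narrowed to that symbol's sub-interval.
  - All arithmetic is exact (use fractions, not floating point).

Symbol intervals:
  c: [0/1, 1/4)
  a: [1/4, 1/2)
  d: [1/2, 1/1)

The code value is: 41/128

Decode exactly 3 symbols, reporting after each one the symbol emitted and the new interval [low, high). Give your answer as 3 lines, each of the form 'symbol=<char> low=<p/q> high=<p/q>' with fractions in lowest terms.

Answer: symbol=a low=1/4 high=1/2
symbol=a low=5/16 high=3/8
symbol=c low=5/16 high=21/64

Derivation:
Step 1: interval [0/1, 1/1), width = 1/1 - 0/1 = 1/1
  'c': [0/1 + 1/1*0/1, 0/1 + 1/1*1/4) = [0/1, 1/4)
  'a': [0/1 + 1/1*1/4, 0/1 + 1/1*1/2) = [1/4, 1/2) <- contains code 41/128
  'd': [0/1 + 1/1*1/2, 0/1 + 1/1*1/1) = [1/2, 1/1)
  emit 'a', narrow to [1/4, 1/2)
Step 2: interval [1/4, 1/2), width = 1/2 - 1/4 = 1/4
  'c': [1/4 + 1/4*0/1, 1/4 + 1/4*1/4) = [1/4, 5/16)
  'a': [1/4 + 1/4*1/4, 1/4 + 1/4*1/2) = [5/16, 3/8) <- contains code 41/128
  'd': [1/4 + 1/4*1/2, 1/4 + 1/4*1/1) = [3/8, 1/2)
  emit 'a', narrow to [5/16, 3/8)
Step 3: interval [5/16, 3/8), width = 3/8 - 5/16 = 1/16
  'c': [5/16 + 1/16*0/1, 5/16 + 1/16*1/4) = [5/16, 21/64) <- contains code 41/128
  'a': [5/16 + 1/16*1/4, 5/16 + 1/16*1/2) = [21/64, 11/32)
  'd': [5/16 + 1/16*1/2, 5/16 + 1/16*1/1) = [11/32, 3/8)
  emit 'c', narrow to [5/16, 21/64)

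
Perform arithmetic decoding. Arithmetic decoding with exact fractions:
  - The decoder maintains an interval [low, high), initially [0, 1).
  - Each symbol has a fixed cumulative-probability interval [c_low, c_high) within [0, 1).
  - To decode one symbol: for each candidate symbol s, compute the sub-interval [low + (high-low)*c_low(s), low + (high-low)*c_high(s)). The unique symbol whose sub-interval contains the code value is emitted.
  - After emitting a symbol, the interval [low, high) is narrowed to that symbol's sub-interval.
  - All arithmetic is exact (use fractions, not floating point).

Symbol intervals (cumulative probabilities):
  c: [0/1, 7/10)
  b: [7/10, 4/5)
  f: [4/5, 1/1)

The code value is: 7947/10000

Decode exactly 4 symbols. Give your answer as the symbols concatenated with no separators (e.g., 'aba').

Step 1: interval [0/1, 1/1), width = 1/1 - 0/1 = 1/1
  'c': [0/1 + 1/1*0/1, 0/1 + 1/1*7/10) = [0/1, 7/10)
  'b': [0/1 + 1/1*7/10, 0/1 + 1/1*4/5) = [7/10, 4/5) <- contains code 7947/10000
  'f': [0/1 + 1/1*4/5, 0/1 + 1/1*1/1) = [4/5, 1/1)
  emit 'b', narrow to [7/10, 4/5)
Step 2: interval [7/10, 4/5), width = 4/5 - 7/10 = 1/10
  'c': [7/10 + 1/10*0/1, 7/10 + 1/10*7/10) = [7/10, 77/100)
  'b': [7/10 + 1/10*7/10, 7/10 + 1/10*4/5) = [77/100, 39/50)
  'f': [7/10 + 1/10*4/5, 7/10 + 1/10*1/1) = [39/50, 4/5) <- contains code 7947/10000
  emit 'f', narrow to [39/50, 4/5)
Step 3: interval [39/50, 4/5), width = 4/5 - 39/50 = 1/50
  'c': [39/50 + 1/50*0/1, 39/50 + 1/50*7/10) = [39/50, 397/500)
  'b': [39/50 + 1/50*7/10, 39/50 + 1/50*4/5) = [397/500, 199/250) <- contains code 7947/10000
  'f': [39/50 + 1/50*4/5, 39/50 + 1/50*1/1) = [199/250, 4/5)
  emit 'b', narrow to [397/500, 199/250)
Step 4: interval [397/500, 199/250), width = 199/250 - 397/500 = 1/500
  'c': [397/500 + 1/500*0/1, 397/500 + 1/500*7/10) = [397/500, 3977/5000) <- contains code 7947/10000
  'b': [397/500 + 1/500*7/10, 397/500 + 1/500*4/5) = [3977/5000, 1989/2500)
  'f': [397/500 + 1/500*4/5, 397/500 + 1/500*1/1) = [1989/2500, 199/250)
  emit 'c', narrow to [397/500, 3977/5000)

Answer: bfbc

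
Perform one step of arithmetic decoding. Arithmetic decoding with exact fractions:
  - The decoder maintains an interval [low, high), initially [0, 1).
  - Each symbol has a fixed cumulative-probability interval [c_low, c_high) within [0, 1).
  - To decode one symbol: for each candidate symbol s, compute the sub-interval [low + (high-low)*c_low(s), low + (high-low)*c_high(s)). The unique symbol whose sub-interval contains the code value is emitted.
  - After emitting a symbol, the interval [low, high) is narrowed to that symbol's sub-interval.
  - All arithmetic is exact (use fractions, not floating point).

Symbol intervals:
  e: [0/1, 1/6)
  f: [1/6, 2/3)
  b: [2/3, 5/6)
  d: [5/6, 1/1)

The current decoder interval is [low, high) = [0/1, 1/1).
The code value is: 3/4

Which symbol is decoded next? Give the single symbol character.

Answer: b

Derivation:
Interval width = high − low = 1/1 − 0/1 = 1/1
Scaled code = (code − low) / width = (3/4 − 0/1) / 1/1 = 3/4
  e: [0/1, 1/6) 
  f: [1/6, 2/3) 
  b: [2/3, 5/6) ← scaled code falls here ✓
  d: [5/6, 1/1) 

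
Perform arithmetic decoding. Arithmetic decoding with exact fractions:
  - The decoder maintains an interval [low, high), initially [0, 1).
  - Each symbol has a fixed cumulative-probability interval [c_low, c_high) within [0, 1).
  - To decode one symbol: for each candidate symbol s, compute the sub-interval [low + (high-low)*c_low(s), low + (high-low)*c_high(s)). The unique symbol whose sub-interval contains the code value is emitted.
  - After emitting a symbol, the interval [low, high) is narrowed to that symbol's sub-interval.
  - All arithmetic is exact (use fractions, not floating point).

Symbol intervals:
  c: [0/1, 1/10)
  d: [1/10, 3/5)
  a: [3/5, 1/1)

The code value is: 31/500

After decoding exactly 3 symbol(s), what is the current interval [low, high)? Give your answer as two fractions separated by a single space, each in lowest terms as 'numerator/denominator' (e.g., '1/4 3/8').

Answer: 3/50 8/125

Derivation:
Step 1: interval [0/1, 1/1), width = 1/1 - 0/1 = 1/1
  'c': [0/1 + 1/1*0/1, 0/1 + 1/1*1/10) = [0/1, 1/10) <- contains code 31/500
  'd': [0/1 + 1/1*1/10, 0/1 + 1/1*3/5) = [1/10, 3/5)
  'a': [0/1 + 1/1*3/5, 0/1 + 1/1*1/1) = [3/5, 1/1)
  emit 'c', narrow to [0/1, 1/10)
Step 2: interval [0/1, 1/10), width = 1/10 - 0/1 = 1/10
  'c': [0/1 + 1/10*0/1, 0/1 + 1/10*1/10) = [0/1, 1/100)
  'd': [0/1 + 1/10*1/10, 0/1 + 1/10*3/5) = [1/100, 3/50)
  'a': [0/1 + 1/10*3/5, 0/1 + 1/10*1/1) = [3/50, 1/10) <- contains code 31/500
  emit 'a', narrow to [3/50, 1/10)
Step 3: interval [3/50, 1/10), width = 1/10 - 3/50 = 1/25
  'c': [3/50 + 1/25*0/1, 3/50 + 1/25*1/10) = [3/50, 8/125) <- contains code 31/500
  'd': [3/50 + 1/25*1/10, 3/50 + 1/25*3/5) = [8/125, 21/250)
  'a': [3/50 + 1/25*3/5, 3/50 + 1/25*1/1) = [21/250, 1/10)
  emit 'c', narrow to [3/50, 8/125)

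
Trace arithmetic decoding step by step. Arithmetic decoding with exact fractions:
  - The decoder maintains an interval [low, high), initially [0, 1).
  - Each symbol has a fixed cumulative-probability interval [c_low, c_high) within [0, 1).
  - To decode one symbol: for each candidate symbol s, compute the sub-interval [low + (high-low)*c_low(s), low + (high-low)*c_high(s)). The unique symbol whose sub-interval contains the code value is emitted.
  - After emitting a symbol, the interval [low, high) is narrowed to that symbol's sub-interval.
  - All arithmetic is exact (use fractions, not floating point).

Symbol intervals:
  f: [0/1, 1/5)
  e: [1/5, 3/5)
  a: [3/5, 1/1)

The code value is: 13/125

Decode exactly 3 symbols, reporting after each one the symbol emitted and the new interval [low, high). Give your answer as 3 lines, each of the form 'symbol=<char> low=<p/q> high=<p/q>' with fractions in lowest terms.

Answer: symbol=f low=0/1 high=1/5
symbol=e low=1/25 high=3/25
symbol=a low=11/125 high=3/25

Derivation:
Step 1: interval [0/1, 1/1), width = 1/1 - 0/1 = 1/1
  'f': [0/1 + 1/1*0/1, 0/1 + 1/1*1/5) = [0/1, 1/5) <- contains code 13/125
  'e': [0/1 + 1/1*1/5, 0/1 + 1/1*3/5) = [1/5, 3/5)
  'a': [0/1 + 1/1*3/5, 0/1 + 1/1*1/1) = [3/5, 1/1)
  emit 'f', narrow to [0/1, 1/5)
Step 2: interval [0/1, 1/5), width = 1/5 - 0/1 = 1/5
  'f': [0/1 + 1/5*0/1, 0/1 + 1/5*1/5) = [0/1, 1/25)
  'e': [0/1 + 1/5*1/5, 0/1 + 1/5*3/5) = [1/25, 3/25) <- contains code 13/125
  'a': [0/1 + 1/5*3/5, 0/1 + 1/5*1/1) = [3/25, 1/5)
  emit 'e', narrow to [1/25, 3/25)
Step 3: interval [1/25, 3/25), width = 3/25 - 1/25 = 2/25
  'f': [1/25 + 2/25*0/1, 1/25 + 2/25*1/5) = [1/25, 7/125)
  'e': [1/25 + 2/25*1/5, 1/25 + 2/25*3/5) = [7/125, 11/125)
  'a': [1/25 + 2/25*3/5, 1/25 + 2/25*1/1) = [11/125, 3/25) <- contains code 13/125
  emit 'a', narrow to [11/125, 3/25)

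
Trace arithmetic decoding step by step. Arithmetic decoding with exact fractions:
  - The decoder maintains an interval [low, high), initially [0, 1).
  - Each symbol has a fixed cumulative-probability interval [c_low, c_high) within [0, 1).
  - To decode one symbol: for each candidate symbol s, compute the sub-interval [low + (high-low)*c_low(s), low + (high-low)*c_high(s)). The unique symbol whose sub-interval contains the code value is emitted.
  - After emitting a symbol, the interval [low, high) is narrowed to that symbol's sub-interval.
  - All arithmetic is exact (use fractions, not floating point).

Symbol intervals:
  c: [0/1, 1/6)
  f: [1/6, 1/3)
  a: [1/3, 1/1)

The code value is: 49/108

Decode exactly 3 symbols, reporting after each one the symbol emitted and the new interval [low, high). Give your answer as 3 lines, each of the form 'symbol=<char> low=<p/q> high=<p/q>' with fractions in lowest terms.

Answer: symbol=a low=1/3 high=1/1
symbol=f low=4/9 high=5/9
symbol=c low=4/9 high=25/54

Derivation:
Step 1: interval [0/1, 1/1), width = 1/1 - 0/1 = 1/1
  'c': [0/1 + 1/1*0/1, 0/1 + 1/1*1/6) = [0/1, 1/6)
  'f': [0/1 + 1/1*1/6, 0/1 + 1/1*1/3) = [1/6, 1/3)
  'a': [0/1 + 1/1*1/3, 0/1 + 1/1*1/1) = [1/3, 1/1) <- contains code 49/108
  emit 'a', narrow to [1/3, 1/1)
Step 2: interval [1/3, 1/1), width = 1/1 - 1/3 = 2/3
  'c': [1/3 + 2/3*0/1, 1/3 + 2/3*1/6) = [1/3, 4/9)
  'f': [1/3 + 2/3*1/6, 1/3 + 2/3*1/3) = [4/9, 5/9) <- contains code 49/108
  'a': [1/3 + 2/3*1/3, 1/3 + 2/3*1/1) = [5/9, 1/1)
  emit 'f', narrow to [4/9, 5/9)
Step 3: interval [4/9, 5/9), width = 5/9 - 4/9 = 1/9
  'c': [4/9 + 1/9*0/1, 4/9 + 1/9*1/6) = [4/9, 25/54) <- contains code 49/108
  'f': [4/9 + 1/9*1/6, 4/9 + 1/9*1/3) = [25/54, 13/27)
  'a': [4/9 + 1/9*1/3, 4/9 + 1/9*1/1) = [13/27, 5/9)
  emit 'c', narrow to [4/9, 25/54)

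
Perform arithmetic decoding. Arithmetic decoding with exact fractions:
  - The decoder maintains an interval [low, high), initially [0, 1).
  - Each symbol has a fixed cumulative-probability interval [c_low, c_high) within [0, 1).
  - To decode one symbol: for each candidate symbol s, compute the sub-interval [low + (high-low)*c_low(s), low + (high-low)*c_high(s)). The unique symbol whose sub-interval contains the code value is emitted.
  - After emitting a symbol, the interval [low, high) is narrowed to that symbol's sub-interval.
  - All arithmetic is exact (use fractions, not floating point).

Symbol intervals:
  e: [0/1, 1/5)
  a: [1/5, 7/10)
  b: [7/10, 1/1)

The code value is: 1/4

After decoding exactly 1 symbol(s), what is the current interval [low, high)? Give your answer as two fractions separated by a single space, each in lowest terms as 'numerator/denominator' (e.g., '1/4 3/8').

Answer: 1/5 7/10

Derivation:
Step 1: interval [0/1, 1/1), width = 1/1 - 0/1 = 1/1
  'e': [0/1 + 1/1*0/1, 0/1 + 1/1*1/5) = [0/1, 1/5)
  'a': [0/1 + 1/1*1/5, 0/1 + 1/1*7/10) = [1/5, 7/10) <- contains code 1/4
  'b': [0/1 + 1/1*7/10, 0/1 + 1/1*1/1) = [7/10, 1/1)
  emit 'a', narrow to [1/5, 7/10)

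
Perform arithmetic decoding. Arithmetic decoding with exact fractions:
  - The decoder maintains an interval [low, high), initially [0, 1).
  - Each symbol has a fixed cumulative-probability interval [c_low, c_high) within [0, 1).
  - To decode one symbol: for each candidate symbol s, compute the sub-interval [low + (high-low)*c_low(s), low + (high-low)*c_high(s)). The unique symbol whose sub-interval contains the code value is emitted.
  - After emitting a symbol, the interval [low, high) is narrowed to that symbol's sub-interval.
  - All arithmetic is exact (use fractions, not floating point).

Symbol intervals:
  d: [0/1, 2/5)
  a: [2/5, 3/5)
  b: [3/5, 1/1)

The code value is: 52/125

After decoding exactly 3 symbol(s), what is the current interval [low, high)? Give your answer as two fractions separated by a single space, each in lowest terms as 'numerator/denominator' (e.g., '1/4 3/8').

Answer: 2/5 54/125

Derivation:
Step 1: interval [0/1, 1/1), width = 1/1 - 0/1 = 1/1
  'd': [0/1 + 1/1*0/1, 0/1 + 1/1*2/5) = [0/1, 2/5)
  'a': [0/1 + 1/1*2/5, 0/1 + 1/1*3/5) = [2/5, 3/5) <- contains code 52/125
  'b': [0/1 + 1/1*3/5, 0/1 + 1/1*1/1) = [3/5, 1/1)
  emit 'a', narrow to [2/5, 3/5)
Step 2: interval [2/5, 3/5), width = 3/5 - 2/5 = 1/5
  'd': [2/5 + 1/5*0/1, 2/5 + 1/5*2/5) = [2/5, 12/25) <- contains code 52/125
  'a': [2/5 + 1/5*2/5, 2/5 + 1/5*3/5) = [12/25, 13/25)
  'b': [2/5 + 1/5*3/5, 2/5 + 1/5*1/1) = [13/25, 3/5)
  emit 'd', narrow to [2/5, 12/25)
Step 3: interval [2/5, 12/25), width = 12/25 - 2/5 = 2/25
  'd': [2/5 + 2/25*0/1, 2/5 + 2/25*2/5) = [2/5, 54/125) <- contains code 52/125
  'a': [2/5 + 2/25*2/5, 2/5 + 2/25*3/5) = [54/125, 56/125)
  'b': [2/5 + 2/25*3/5, 2/5 + 2/25*1/1) = [56/125, 12/25)
  emit 'd', narrow to [2/5, 54/125)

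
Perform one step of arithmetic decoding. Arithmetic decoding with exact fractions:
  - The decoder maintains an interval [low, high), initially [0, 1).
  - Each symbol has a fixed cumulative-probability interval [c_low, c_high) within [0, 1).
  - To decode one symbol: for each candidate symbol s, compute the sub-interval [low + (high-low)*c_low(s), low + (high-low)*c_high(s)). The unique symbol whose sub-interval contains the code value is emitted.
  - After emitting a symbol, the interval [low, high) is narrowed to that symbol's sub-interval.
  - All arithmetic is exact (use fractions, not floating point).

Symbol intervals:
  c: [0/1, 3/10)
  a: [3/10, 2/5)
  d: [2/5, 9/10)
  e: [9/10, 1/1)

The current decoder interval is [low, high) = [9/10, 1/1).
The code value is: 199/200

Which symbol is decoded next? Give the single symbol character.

Answer: e

Derivation:
Interval width = high − low = 1/1 − 9/10 = 1/10
Scaled code = (code − low) / width = (199/200 − 9/10) / 1/10 = 19/20
  c: [0/1, 3/10) 
  a: [3/10, 2/5) 
  d: [2/5, 9/10) 
  e: [9/10, 1/1) ← scaled code falls here ✓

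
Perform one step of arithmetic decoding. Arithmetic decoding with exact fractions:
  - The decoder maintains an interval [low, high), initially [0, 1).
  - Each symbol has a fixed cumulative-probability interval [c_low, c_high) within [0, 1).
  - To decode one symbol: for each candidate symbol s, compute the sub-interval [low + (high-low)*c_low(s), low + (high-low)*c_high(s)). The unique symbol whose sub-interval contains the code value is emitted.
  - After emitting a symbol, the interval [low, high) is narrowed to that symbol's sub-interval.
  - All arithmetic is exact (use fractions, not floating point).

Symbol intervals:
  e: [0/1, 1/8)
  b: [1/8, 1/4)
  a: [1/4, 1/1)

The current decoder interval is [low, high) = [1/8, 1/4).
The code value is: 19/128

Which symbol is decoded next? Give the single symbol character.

Answer: b

Derivation:
Interval width = high − low = 1/4 − 1/8 = 1/8
Scaled code = (code − low) / width = (19/128 − 1/8) / 1/8 = 3/16
  e: [0/1, 1/8) 
  b: [1/8, 1/4) ← scaled code falls here ✓
  a: [1/4, 1/1) 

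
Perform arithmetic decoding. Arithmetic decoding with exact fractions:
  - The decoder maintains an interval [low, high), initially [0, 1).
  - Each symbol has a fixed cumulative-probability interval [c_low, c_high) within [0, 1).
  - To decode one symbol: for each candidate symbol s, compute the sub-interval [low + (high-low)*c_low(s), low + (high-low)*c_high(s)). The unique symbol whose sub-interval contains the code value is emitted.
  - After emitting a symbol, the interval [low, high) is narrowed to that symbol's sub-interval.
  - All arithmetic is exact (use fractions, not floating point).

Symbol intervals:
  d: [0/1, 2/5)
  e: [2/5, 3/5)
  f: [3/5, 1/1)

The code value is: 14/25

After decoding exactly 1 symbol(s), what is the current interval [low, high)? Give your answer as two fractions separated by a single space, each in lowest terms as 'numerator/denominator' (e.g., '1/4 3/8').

Answer: 2/5 3/5

Derivation:
Step 1: interval [0/1, 1/1), width = 1/1 - 0/1 = 1/1
  'd': [0/1 + 1/1*0/1, 0/1 + 1/1*2/5) = [0/1, 2/5)
  'e': [0/1 + 1/1*2/5, 0/1 + 1/1*3/5) = [2/5, 3/5) <- contains code 14/25
  'f': [0/1 + 1/1*3/5, 0/1 + 1/1*1/1) = [3/5, 1/1)
  emit 'e', narrow to [2/5, 3/5)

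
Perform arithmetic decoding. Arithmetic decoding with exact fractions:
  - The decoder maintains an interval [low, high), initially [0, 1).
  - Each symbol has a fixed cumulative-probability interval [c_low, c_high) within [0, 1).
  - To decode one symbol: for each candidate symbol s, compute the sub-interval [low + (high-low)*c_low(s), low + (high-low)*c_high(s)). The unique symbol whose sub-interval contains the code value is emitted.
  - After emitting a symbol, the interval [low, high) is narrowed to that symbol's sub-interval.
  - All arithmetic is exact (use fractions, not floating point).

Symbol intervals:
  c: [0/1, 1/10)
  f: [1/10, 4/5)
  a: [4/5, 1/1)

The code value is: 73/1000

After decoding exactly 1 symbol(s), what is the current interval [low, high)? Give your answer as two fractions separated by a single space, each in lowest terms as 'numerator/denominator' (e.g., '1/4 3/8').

Step 1: interval [0/1, 1/1), width = 1/1 - 0/1 = 1/1
  'c': [0/1 + 1/1*0/1, 0/1 + 1/1*1/10) = [0/1, 1/10) <- contains code 73/1000
  'f': [0/1 + 1/1*1/10, 0/1 + 1/1*4/5) = [1/10, 4/5)
  'a': [0/1 + 1/1*4/5, 0/1 + 1/1*1/1) = [4/5, 1/1)
  emit 'c', narrow to [0/1, 1/10)

Answer: 0/1 1/10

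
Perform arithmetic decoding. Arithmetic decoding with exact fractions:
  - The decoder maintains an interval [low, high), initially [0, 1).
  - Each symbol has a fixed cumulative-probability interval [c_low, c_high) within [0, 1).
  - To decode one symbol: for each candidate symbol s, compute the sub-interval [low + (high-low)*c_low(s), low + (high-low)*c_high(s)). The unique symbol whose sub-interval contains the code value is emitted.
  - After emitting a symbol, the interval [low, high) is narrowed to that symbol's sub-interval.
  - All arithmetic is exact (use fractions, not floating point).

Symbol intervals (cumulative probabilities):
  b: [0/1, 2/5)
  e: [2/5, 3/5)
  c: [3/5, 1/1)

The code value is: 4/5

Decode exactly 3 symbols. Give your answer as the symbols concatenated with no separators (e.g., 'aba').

Step 1: interval [0/1, 1/1), width = 1/1 - 0/1 = 1/1
  'b': [0/1 + 1/1*0/1, 0/1 + 1/1*2/5) = [0/1, 2/5)
  'e': [0/1 + 1/1*2/5, 0/1 + 1/1*3/5) = [2/5, 3/5)
  'c': [0/1 + 1/1*3/5, 0/1 + 1/1*1/1) = [3/5, 1/1) <- contains code 4/5
  emit 'c', narrow to [3/5, 1/1)
Step 2: interval [3/5, 1/1), width = 1/1 - 3/5 = 2/5
  'b': [3/5 + 2/5*0/1, 3/5 + 2/5*2/5) = [3/5, 19/25)
  'e': [3/5 + 2/5*2/5, 3/5 + 2/5*3/5) = [19/25, 21/25) <- contains code 4/5
  'c': [3/5 + 2/5*3/5, 3/5 + 2/5*1/1) = [21/25, 1/1)
  emit 'e', narrow to [19/25, 21/25)
Step 3: interval [19/25, 21/25), width = 21/25 - 19/25 = 2/25
  'b': [19/25 + 2/25*0/1, 19/25 + 2/25*2/5) = [19/25, 99/125)
  'e': [19/25 + 2/25*2/5, 19/25 + 2/25*3/5) = [99/125, 101/125) <- contains code 4/5
  'c': [19/25 + 2/25*3/5, 19/25 + 2/25*1/1) = [101/125, 21/25)
  emit 'e', narrow to [99/125, 101/125)

Answer: cee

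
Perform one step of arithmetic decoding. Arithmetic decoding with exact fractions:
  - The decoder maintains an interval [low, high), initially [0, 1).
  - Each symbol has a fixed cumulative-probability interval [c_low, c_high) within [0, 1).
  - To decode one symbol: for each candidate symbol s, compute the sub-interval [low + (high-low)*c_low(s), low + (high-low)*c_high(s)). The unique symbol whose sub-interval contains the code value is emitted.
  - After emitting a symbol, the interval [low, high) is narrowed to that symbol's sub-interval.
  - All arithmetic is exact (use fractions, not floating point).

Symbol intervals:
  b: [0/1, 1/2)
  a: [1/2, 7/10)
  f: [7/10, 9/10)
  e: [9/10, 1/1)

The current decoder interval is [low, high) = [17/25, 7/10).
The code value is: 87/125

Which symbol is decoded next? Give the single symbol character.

Answer: f

Derivation:
Interval width = high − low = 7/10 − 17/25 = 1/50
Scaled code = (code − low) / width = (87/125 − 17/25) / 1/50 = 4/5
  b: [0/1, 1/2) 
  a: [1/2, 7/10) 
  f: [7/10, 9/10) ← scaled code falls here ✓
  e: [9/10, 1/1) 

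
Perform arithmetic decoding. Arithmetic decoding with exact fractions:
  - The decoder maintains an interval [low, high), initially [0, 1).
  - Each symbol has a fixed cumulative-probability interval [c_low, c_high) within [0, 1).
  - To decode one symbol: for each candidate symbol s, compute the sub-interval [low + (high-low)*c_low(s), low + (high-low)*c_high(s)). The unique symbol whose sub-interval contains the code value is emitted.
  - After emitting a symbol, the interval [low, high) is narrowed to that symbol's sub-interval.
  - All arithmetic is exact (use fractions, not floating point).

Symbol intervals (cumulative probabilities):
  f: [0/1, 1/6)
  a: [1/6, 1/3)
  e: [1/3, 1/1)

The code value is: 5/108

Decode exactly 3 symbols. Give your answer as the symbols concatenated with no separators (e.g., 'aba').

Answer: fae

Derivation:
Step 1: interval [0/1, 1/1), width = 1/1 - 0/1 = 1/1
  'f': [0/1 + 1/1*0/1, 0/1 + 1/1*1/6) = [0/1, 1/6) <- contains code 5/108
  'a': [0/1 + 1/1*1/6, 0/1 + 1/1*1/3) = [1/6, 1/3)
  'e': [0/1 + 1/1*1/3, 0/1 + 1/1*1/1) = [1/3, 1/1)
  emit 'f', narrow to [0/1, 1/6)
Step 2: interval [0/1, 1/6), width = 1/6 - 0/1 = 1/6
  'f': [0/1 + 1/6*0/1, 0/1 + 1/6*1/6) = [0/1, 1/36)
  'a': [0/1 + 1/6*1/6, 0/1 + 1/6*1/3) = [1/36, 1/18) <- contains code 5/108
  'e': [0/1 + 1/6*1/3, 0/1 + 1/6*1/1) = [1/18, 1/6)
  emit 'a', narrow to [1/36, 1/18)
Step 3: interval [1/36, 1/18), width = 1/18 - 1/36 = 1/36
  'f': [1/36 + 1/36*0/1, 1/36 + 1/36*1/6) = [1/36, 7/216)
  'a': [1/36 + 1/36*1/6, 1/36 + 1/36*1/3) = [7/216, 1/27)
  'e': [1/36 + 1/36*1/3, 1/36 + 1/36*1/1) = [1/27, 1/18) <- contains code 5/108
  emit 'e', narrow to [1/27, 1/18)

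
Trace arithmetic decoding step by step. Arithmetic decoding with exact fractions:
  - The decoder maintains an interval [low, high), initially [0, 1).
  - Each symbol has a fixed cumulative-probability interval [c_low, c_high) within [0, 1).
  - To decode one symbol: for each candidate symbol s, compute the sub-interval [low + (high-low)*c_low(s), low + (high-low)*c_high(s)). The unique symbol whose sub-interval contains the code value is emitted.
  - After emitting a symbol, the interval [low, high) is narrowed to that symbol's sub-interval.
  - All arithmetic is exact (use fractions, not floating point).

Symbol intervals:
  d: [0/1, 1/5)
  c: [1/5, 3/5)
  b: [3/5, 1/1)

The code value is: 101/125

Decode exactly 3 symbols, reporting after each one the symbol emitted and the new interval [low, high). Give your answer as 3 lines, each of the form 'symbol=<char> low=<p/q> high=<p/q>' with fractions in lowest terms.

Step 1: interval [0/1, 1/1), width = 1/1 - 0/1 = 1/1
  'd': [0/1 + 1/1*0/1, 0/1 + 1/1*1/5) = [0/1, 1/5)
  'c': [0/1 + 1/1*1/5, 0/1 + 1/1*3/5) = [1/5, 3/5)
  'b': [0/1 + 1/1*3/5, 0/1 + 1/1*1/1) = [3/5, 1/1) <- contains code 101/125
  emit 'b', narrow to [3/5, 1/1)
Step 2: interval [3/5, 1/1), width = 1/1 - 3/5 = 2/5
  'd': [3/5 + 2/5*0/1, 3/5 + 2/5*1/5) = [3/5, 17/25)
  'c': [3/5 + 2/5*1/5, 3/5 + 2/5*3/5) = [17/25, 21/25) <- contains code 101/125
  'b': [3/5 + 2/5*3/5, 3/5 + 2/5*1/1) = [21/25, 1/1)
  emit 'c', narrow to [17/25, 21/25)
Step 3: interval [17/25, 21/25), width = 21/25 - 17/25 = 4/25
  'd': [17/25 + 4/25*0/1, 17/25 + 4/25*1/5) = [17/25, 89/125)
  'c': [17/25 + 4/25*1/5, 17/25 + 4/25*3/5) = [89/125, 97/125)
  'b': [17/25 + 4/25*3/5, 17/25 + 4/25*1/1) = [97/125, 21/25) <- contains code 101/125
  emit 'b', narrow to [97/125, 21/25)

Answer: symbol=b low=3/5 high=1/1
symbol=c low=17/25 high=21/25
symbol=b low=97/125 high=21/25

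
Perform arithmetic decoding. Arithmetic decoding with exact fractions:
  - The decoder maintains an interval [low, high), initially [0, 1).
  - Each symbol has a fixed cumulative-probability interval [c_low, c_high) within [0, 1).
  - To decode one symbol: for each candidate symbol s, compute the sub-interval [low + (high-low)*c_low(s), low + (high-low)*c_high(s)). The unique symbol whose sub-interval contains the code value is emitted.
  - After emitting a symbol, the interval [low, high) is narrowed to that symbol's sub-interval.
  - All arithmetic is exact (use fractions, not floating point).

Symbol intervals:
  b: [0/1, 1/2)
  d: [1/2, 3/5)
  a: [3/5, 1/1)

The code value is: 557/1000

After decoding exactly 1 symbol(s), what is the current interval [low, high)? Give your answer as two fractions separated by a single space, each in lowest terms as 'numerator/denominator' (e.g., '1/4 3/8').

Answer: 1/2 3/5

Derivation:
Step 1: interval [0/1, 1/1), width = 1/1 - 0/1 = 1/1
  'b': [0/1 + 1/1*0/1, 0/1 + 1/1*1/2) = [0/1, 1/2)
  'd': [0/1 + 1/1*1/2, 0/1 + 1/1*3/5) = [1/2, 3/5) <- contains code 557/1000
  'a': [0/1 + 1/1*3/5, 0/1 + 1/1*1/1) = [3/5, 1/1)
  emit 'd', narrow to [1/2, 3/5)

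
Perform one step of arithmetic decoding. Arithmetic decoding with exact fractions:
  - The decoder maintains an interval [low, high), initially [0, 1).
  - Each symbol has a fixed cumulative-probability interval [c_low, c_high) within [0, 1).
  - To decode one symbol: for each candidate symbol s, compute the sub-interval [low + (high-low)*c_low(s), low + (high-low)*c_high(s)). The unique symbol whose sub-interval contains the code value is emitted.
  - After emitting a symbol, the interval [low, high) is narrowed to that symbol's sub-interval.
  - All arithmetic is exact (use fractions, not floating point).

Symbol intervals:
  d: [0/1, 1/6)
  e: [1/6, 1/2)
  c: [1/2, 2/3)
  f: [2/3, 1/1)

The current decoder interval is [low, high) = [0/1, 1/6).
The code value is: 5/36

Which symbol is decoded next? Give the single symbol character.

Answer: f

Derivation:
Interval width = high − low = 1/6 − 0/1 = 1/6
Scaled code = (code − low) / width = (5/36 − 0/1) / 1/6 = 5/6
  d: [0/1, 1/6) 
  e: [1/6, 1/2) 
  c: [1/2, 2/3) 
  f: [2/3, 1/1) ← scaled code falls here ✓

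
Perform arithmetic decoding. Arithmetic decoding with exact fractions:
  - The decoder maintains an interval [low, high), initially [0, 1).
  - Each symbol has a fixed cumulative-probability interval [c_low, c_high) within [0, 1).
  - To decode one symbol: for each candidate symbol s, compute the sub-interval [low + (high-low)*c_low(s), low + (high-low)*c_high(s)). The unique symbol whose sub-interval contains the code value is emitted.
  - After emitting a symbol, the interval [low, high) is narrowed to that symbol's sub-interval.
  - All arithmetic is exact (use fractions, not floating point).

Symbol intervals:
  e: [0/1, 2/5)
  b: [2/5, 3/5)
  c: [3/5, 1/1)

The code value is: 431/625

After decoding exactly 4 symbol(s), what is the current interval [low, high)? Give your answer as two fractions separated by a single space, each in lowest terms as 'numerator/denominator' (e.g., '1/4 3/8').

Step 1: interval [0/1, 1/1), width = 1/1 - 0/1 = 1/1
  'e': [0/1 + 1/1*0/1, 0/1 + 1/1*2/5) = [0/1, 2/5)
  'b': [0/1 + 1/1*2/5, 0/1 + 1/1*3/5) = [2/5, 3/5)
  'c': [0/1 + 1/1*3/5, 0/1 + 1/1*1/1) = [3/5, 1/1) <- contains code 431/625
  emit 'c', narrow to [3/5, 1/1)
Step 2: interval [3/5, 1/1), width = 1/1 - 3/5 = 2/5
  'e': [3/5 + 2/5*0/1, 3/5 + 2/5*2/5) = [3/5, 19/25) <- contains code 431/625
  'b': [3/5 + 2/5*2/5, 3/5 + 2/5*3/5) = [19/25, 21/25)
  'c': [3/5 + 2/5*3/5, 3/5 + 2/5*1/1) = [21/25, 1/1)
  emit 'e', narrow to [3/5, 19/25)
Step 3: interval [3/5, 19/25), width = 19/25 - 3/5 = 4/25
  'e': [3/5 + 4/25*0/1, 3/5 + 4/25*2/5) = [3/5, 83/125)
  'b': [3/5 + 4/25*2/5, 3/5 + 4/25*3/5) = [83/125, 87/125) <- contains code 431/625
  'c': [3/5 + 4/25*3/5, 3/5 + 4/25*1/1) = [87/125, 19/25)
  emit 'b', narrow to [83/125, 87/125)
Step 4: interval [83/125, 87/125), width = 87/125 - 83/125 = 4/125
  'e': [83/125 + 4/125*0/1, 83/125 + 4/125*2/5) = [83/125, 423/625)
  'b': [83/125 + 4/125*2/5, 83/125 + 4/125*3/5) = [423/625, 427/625)
  'c': [83/125 + 4/125*3/5, 83/125 + 4/125*1/1) = [427/625, 87/125) <- contains code 431/625
  emit 'c', narrow to [427/625, 87/125)

Answer: 427/625 87/125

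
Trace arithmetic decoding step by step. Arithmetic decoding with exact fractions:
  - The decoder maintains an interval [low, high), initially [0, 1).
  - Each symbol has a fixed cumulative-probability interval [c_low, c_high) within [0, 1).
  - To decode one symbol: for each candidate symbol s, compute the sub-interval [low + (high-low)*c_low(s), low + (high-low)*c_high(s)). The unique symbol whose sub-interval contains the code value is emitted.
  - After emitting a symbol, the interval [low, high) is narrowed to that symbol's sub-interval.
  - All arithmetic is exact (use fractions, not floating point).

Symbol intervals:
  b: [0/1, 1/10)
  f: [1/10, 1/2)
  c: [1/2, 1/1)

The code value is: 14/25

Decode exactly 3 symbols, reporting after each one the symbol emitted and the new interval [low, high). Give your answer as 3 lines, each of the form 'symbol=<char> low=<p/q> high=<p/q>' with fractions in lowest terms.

Step 1: interval [0/1, 1/1), width = 1/1 - 0/1 = 1/1
  'b': [0/1 + 1/1*0/1, 0/1 + 1/1*1/10) = [0/1, 1/10)
  'f': [0/1 + 1/1*1/10, 0/1 + 1/1*1/2) = [1/10, 1/2)
  'c': [0/1 + 1/1*1/2, 0/1 + 1/1*1/1) = [1/2, 1/1) <- contains code 14/25
  emit 'c', narrow to [1/2, 1/1)
Step 2: interval [1/2, 1/1), width = 1/1 - 1/2 = 1/2
  'b': [1/2 + 1/2*0/1, 1/2 + 1/2*1/10) = [1/2, 11/20)
  'f': [1/2 + 1/2*1/10, 1/2 + 1/2*1/2) = [11/20, 3/4) <- contains code 14/25
  'c': [1/2 + 1/2*1/2, 1/2 + 1/2*1/1) = [3/4, 1/1)
  emit 'f', narrow to [11/20, 3/4)
Step 3: interval [11/20, 3/4), width = 3/4 - 11/20 = 1/5
  'b': [11/20 + 1/5*0/1, 11/20 + 1/5*1/10) = [11/20, 57/100) <- contains code 14/25
  'f': [11/20 + 1/5*1/10, 11/20 + 1/5*1/2) = [57/100, 13/20)
  'c': [11/20 + 1/5*1/2, 11/20 + 1/5*1/1) = [13/20, 3/4)
  emit 'b', narrow to [11/20, 57/100)

Answer: symbol=c low=1/2 high=1/1
symbol=f low=11/20 high=3/4
symbol=b low=11/20 high=57/100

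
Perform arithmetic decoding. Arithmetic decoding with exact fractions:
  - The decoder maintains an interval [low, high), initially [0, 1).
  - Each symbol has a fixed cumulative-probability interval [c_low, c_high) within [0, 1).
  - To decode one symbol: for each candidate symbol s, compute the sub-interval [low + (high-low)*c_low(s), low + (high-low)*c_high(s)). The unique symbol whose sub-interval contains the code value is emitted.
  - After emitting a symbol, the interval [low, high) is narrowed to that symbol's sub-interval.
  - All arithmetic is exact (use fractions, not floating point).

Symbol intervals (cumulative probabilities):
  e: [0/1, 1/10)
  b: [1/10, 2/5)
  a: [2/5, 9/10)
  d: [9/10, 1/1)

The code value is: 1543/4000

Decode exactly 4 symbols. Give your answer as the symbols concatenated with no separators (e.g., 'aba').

Answer: bdab

Derivation:
Step 1: interval [0/1, 1/1), width = 1/1 - 0/1 = 1/1
  'e': [0/1 + 1/1*0/1, 0/1 + 1/1*1/10) = [0/1, 1/10)
  'b': [0/1 + 1/1*1/10, 0/1 + 1/1*2/5) = [1/10, 2/5) <- contains code 1543/4000
  'a': [0/1 + 1/1*2/5, 0/1 + 1/1*9/10) = [2/5, 9/10)
  'd': [0/1 + 1/1*9/10, 0/1 + 1/1*1/1) = [9/10, 1/1)
  emit 'b', narrow to [1/10, 2/5)
Step 2: interval [1/10, 2/5), width = 2/5 - 1/10 = 3/10
  'e': [1/10 + 3/10*0/1, 1/10 + 3/10*1/10) = [1/10, 13/100)
  'b': [1/10 + 3/10*1/10, 1/10 + 3/10*2/5) = [13/100, 11/50)
  'a': [1/10 + 3/10*2/5, 1/10 + 3/10*9/10) = [11/50, 37/100)
  'd': [1/10 + 3/10*9/10, 1/10 + 3/10*1/1) = [37/100, 2/5) <- contains code 1543/4000
  emit 'd', narrow to [37/100, 2/5)
Step 3: interval [37/100, 2/5), width = 2/5 - 37/100 = 3/100
  'e': [37/100 + 3/100*0/1, 37/100 + 3/100*1/10) = [37/100, 373/1000)
  'b': [37/100 + 3/100*1/10, 37/100 + 3/100*2/5) = [373/1000, 191/500)
  'a': [37/100 + 3/100*2/5, 37/100 + 3/100*9/10) = [191/500, 397/1000) <- contains code 1543/4000
  'd': [37/100 + 3/100*9/10, 37/100 + 3/100*1/1) = [397/1000, 2/5)
  emit 'a', narrow to [191/500, 397/1000)
Step 4: interval [191/500, 397/1000), width = 397/1000 - 191/500 = 3/200
  'e': [191/500 + 3/200*0/1, 191/500 + 3/200*1/10) = [191/500, 767/2000)
  'b': [191/500 + 3/200*1/10, 191/500 + 3/200*2/5) = [767/2000, 97/250) <- contains code 1543/4000
  'a': [191/500 + 3/200*2/5, 191/500 + 3/200*9/10) = [97/250, 791/2000)
  'd': [191/500 + 3/200*9/10, 191/500 + 3/200*1/1) = [791/2000, 397/1000)
  emit 'b', narrow to [767/2000, 97/250)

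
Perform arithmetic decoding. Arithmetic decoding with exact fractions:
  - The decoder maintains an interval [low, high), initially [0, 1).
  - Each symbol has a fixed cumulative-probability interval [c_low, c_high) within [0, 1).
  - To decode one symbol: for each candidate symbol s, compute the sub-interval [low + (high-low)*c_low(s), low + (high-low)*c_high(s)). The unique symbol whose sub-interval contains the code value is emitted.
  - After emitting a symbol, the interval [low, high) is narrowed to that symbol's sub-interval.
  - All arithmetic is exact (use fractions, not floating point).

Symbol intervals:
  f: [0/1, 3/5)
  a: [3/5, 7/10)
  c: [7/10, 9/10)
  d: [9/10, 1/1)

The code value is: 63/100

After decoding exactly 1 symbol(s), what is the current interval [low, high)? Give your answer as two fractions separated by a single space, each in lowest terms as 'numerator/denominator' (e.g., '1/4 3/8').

Step 1: interval [0/1, 1/1), width = 1/1 - 0/1 = 1/1
  'f': [0/1 + 1/1*0/1, 0/1 + 1/1*3/5) = [0/1, 3/5)
  'a': [0/1 + 1/1*3/5, 0/1 + 1/1*7/10) = [3/5, 7/10) <- contains code 63/100
  'c': [0/1 + 1/1*7/10, 0/1 + 1/1*9/10) = [7/10, 9/10)
  'd': [0/1 + 1/1*9/10, 0/1 + 1/1*1/1) = [9/10, 1/1)
  emit 'a', narrow to [3/5, 7/10)

Answer: 3/5 7/10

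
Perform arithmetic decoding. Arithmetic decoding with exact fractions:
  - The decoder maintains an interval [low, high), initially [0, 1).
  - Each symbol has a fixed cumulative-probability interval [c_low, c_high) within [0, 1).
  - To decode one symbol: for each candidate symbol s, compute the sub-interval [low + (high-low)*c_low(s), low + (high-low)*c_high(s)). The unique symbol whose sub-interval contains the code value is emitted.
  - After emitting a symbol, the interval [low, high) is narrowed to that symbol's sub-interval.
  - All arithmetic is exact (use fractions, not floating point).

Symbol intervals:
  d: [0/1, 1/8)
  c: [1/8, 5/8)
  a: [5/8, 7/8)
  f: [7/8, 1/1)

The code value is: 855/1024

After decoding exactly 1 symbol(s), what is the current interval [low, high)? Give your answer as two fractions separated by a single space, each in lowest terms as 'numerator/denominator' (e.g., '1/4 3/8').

Step 1: interval [0/1, 1/1), width = 1/1 - 0/1 = 1/1
  'd': [0/1 + 1/1*0/1, 0/1 + 1/1*1/8) = [0/1, 1/8)
  'c': [0/1 + 1/1*1/8, 0/1 + 1/1*5/8) = [1/8, 5/8)
  'a': [0/1 + 1/1*5/8, 0/1 + 1/1*7/8) = [5/8, 7/8) <- contains code 855/1024
  'f': [0/1 + 1/1*7/8, 0/1 + 1/1*1/1) = [7/8, 1/1)
  emit 'a', narrow to [5/8, 7/8)

Answer: 5/8 7/8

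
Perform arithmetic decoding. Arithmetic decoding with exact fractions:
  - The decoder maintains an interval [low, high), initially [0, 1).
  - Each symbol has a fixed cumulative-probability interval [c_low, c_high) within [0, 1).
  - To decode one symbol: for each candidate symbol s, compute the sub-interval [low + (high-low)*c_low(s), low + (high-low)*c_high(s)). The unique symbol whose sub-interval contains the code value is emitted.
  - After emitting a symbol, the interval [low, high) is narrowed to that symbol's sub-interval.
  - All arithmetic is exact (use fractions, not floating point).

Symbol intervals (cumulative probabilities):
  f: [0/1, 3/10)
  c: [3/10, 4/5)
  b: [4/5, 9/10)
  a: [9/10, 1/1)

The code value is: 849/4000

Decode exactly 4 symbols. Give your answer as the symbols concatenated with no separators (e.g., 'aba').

Step 1: interval [0/1, 1/1), width = 1/1 - 0/1 = 1/1
  'f': [0/1 + 1/1*0/1, 0/1 + 1/1*3/10) = [0/1, 3/10) <- contains code 849/4000
  'c': [0/1 + 1/1*3/10, 0/1 + 1/1*4/5) = [3/10, 4/5)
  'b': [0/1 + 1/1*4/5, 0/1 + 1/1*9/10) = [4/5, 9/10)
  'a': [0/1 + 1/1*9/10, 0/1 + 1/1*1/1) = [9/10, 1/1)
  emit 'f', narrow to [0/1, 3/10)
Step 2: interval [0/1, 3/10), width = 3/10 - 0/1 = 3/10
  'f': [0/1 + 3/10*0/1, 0/1 + 3/10*3/10) = [0/1, 9/100)
  'c': [0/1 + 3/10*3/10, 0/1 + 3/10*4/5) = [9/100, 6/25) <- contains code 849/4000
  'b': [0/1 + 3/10*4/5, 0/1 + 3/10*9/10) = [6/25, 27/100)
  'a': [0/1 + 3/10*9/10, 0/1 + 3/10*1/1) = [27/100, 3/10)
  emit 'c', narrow to [9/100, 6/25)
Step 3: interval [9/100, 6/25), width = 6/25 - 9/100 = 3/20
  'f': [9/100 + 3/20*0/1, 9/100 + 3/20*3/10) = [9/100, 27/200)
  'c': [9/100 + 3/20*3/10, 9/100 + 3/20*4/5) = [27/200, 21/100)
  'b': [9/100 + 3/20*4/5, 9/100 + 3/20*9/10) = [21/100, 9/40) <- contains code 849/4000
  'a': [9/100 + 3/20*9/10, 9/100 + 3/20*1/1) = [9/40, 6/25)
  emit 'b', narrow to [21/100, 9/40)
Step 4: interval [21/100, 9/40), width = 9/40 - 21/100 = 3/200
  'f': [21/100 + 3/200*0/1, 21/100 + 3/200*3/10) = [21/100, 429/2000) <- contains code 849/4000
  'c': [21/100 + 3/200*3/10, 21/100 + 3/200*4/5) = [429/2000, 111/500)
  'b': [21/100 + 3/200*4/5, 21/100 + 3/200*9/10) = [111/500, 447/2000)
  'a': [21/100 + 3/200*9/10, 21/100 + 3/200*1/1) = [447/2000, 9/40)
  emit 'f', narrow to [21/100, 429/2000)

Answer: fcbf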